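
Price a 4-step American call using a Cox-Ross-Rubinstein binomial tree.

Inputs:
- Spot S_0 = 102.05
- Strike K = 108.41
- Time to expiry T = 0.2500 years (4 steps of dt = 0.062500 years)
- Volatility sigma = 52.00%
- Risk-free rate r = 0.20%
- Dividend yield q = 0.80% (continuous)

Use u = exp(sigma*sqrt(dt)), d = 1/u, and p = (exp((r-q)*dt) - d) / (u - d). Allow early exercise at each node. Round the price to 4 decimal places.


Answer: Price = V(0,0) = 8.1648

Derivation:
dt = T/N = 0.062500
u = exp(sigma*sqrt(dt)) = 1.138828; d = 1/u = 0.878095
p = (exp((r-q)*dt) - d) / (u - d) = 0.466108
Discount per step: exp(-r*dt) = 0.999875
Stock lattice S(k, i) with i counting down-moves:
  k=0: S(0,0) = 102.0500
  k=1: S(1,0) = 116.2174; S(1,1) = 89.6096
  k=2: S(2,0) = 132.3517; S(2,1) = 102.0500; S(2,2) = 78.6858
  k=3: S(3,0) = 150.7259; S(3,1) = 116.2174; S(3,2) = 89.6096; S(3,3) = 69.0937
  k=4: S(4,0) = 171.6509; S(4,1) = 132.3517; S(4,2) = 102.0500; S(4,3) = 78.6858; S(4,4) = 60.6708
Terminal payoffs V(N, i) = max(S_T - K, 0):
  V(4,0) = 63.240922; V(4,1) = 23.941715; V(4,2) = 0.000000; V(4,3) = 0.000000; V(4,4) = 0.000000
Backward induction: V(k, i) = exp(-r*dt) * [p * V(k+1, i) + (1-p) * V(k+1, i+1)]; then take max(V_cont, immediate exercise) for American.
  V(3,0) = exp(-r*dt) * [p*63.240922 + (1-p)*23.941715] = 42.254096; exercise = 42.315890; V(3,0) = max -> 42.315890
  V(3,1) = exp(-r*dt) * [p*23.941715 + (1-p)*0.000000] = 11.158023; exercise = 7.807437; V(3,1) = max -> 11.158023
  V(3,2) = exp(-r*dt) * [p*0.000000 + (1-p)*0.000000] = 0.000000; exercise = 0.000000; V(3,2) = max -> 0.000000
  V(3,3) = exp(-r*dt) * [p*0.000000 + (1-p)*0.000000] = 0.000000; exercise = 0.000000; V(3,3) = max -> 0.000000
  V(2,0) = exp(-r*dt) * [p*42.315890 + (1-p)*11.158023] = 25.677735; exercise = 23.941715; V(2,0) = max -> 25.677735
  V(2,1) = exp(-r*dt) * [p*11.158023 + (1-p)*0.000000] = 5.200191; exercise = 0.000000; V(2,1) = max -> 5.200191
  V(2,2) = exp(-r*dt) * [p*0.000000 + (1-p)*0.000000] = 0.000000; exercise = 0.000000; V(2,2) = max -> 0.000000
  V(1,0) = exp(-r*dt) * [p*25.677735 + (1-p)*5.200191] = 14.743089; exercise = 7.807437; V(1,0) = max -> 14.743089
  V(1,1) = exp(-r*dt) * [p*5.200191 + (1-p)*0.000000] = 2.423546; exercise = 0.000000; V(1,1) = max -> 2.423546
  V(0,0) = exp(-r*dt) * [p*14.743089 + (1-p)*2.423546] = 8.164759; exercise = 0.000000; V(0,0) = max -> 8.164759


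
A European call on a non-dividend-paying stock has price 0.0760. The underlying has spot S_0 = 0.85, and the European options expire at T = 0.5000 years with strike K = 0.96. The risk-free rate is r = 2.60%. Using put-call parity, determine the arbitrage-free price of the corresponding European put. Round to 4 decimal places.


Answer: Put price = 0.1736

Derivation:
Put-call parity: C - P = S_0 * exp(-qT) - K * exp(-rT).
S_0 * exp(-qT) = 0.8500 * 1.00000000 = 0.85000000
K * exp(-rT) = 0.9600 * 0.98708414 = 0.94760077
P = C - S*exp(-qT) + K*exp(-rT)
P = 0.0760 - 0.85000000 + 0.94760077 = 0.1736


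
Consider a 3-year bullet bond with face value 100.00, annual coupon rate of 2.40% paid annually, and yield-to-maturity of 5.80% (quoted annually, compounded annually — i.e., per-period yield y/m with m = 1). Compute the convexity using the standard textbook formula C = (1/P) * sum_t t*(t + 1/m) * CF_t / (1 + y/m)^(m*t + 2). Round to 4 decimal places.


Coupon per period c = face * coupon_rate / m = 2.400000
Periods per year m = 1; per-period yield y/m = 0.058000
Number of cashflows N = 3
Cashflows (t years, CF_t, discount factor 1/(1+y/m)^(m*t), PV):
  t = 1.0000: CF_t = 2.400000, DF = 0.945180, PV = 2.268431
  t = 2.0000: CF_t = 2.400000, DF = 0.893364, PV = 2.144075
  t = 3.0000: CF_t = 102.400000, DF = 0.844390, PV = 86.465519
Price P = sum_t PV_t = 90.878025
Convexity numerator sum_t t*(t + 1/m) * CF_t / (1+y/m)^(m*t + 2):
  t = 1.0000: term = 4.053071
  t = 2.0000: term = 11.492640
  t = 3.0000: term = 926.942648
Convexity = (1/P) * sum = 942.488360 / 90.878025 = 10.370916

Answer: Convexity = 10.3709


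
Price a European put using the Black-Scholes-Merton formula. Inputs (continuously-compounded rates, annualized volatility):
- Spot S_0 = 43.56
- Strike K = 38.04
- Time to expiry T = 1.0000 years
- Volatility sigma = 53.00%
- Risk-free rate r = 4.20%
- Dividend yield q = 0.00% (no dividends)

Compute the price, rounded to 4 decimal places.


Answer: Price = 5.2735

Derivation:
d1 = (ln(S/K) + (r - q + 0.5*sigma^2) * T) / (sigma * sqrt(T)) = 0.59990766
d2 = d1 - sigma * sqrt(T) = 0.06990766
exp(-rT) = 0.95886978; exp(-qT) = 1.00000000
P = K * exp(-rT) * N(-d2) - S_0 * exp(-qT) * N(-d1)
N(-d1) = 0.27428389; N(-d2) = 0.47213358
P = 38.0400 * 0.95886978 * 0.47213358 - 43.5600 * 1.00000000 * 0.27428389 = 5.2735


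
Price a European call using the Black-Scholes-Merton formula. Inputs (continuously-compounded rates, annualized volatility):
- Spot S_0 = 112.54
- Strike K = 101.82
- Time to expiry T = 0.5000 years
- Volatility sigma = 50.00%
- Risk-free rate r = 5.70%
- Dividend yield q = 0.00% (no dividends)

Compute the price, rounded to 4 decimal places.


Answer: Price = 22.5880

Derivation:
d1 = (ln(S/K) + (r - q + 0.5*sigma^2) * T) / (sigma * sqrt(T)) = 0.54051855
d2 = d1 - sigma * sqrt(T) = 0.18696516
exp(-rT) = 0.97190229; exp(-qT) = 1.00000000
C = S_0 * exp(-qT) * N(d1) - K * exp(-rT) * N(d2)
N(d1) = 0.70558026; N(d2) = 0.57415602
C = 112.5400 * 1.00000000 * 0.70558026 - 101.8200 * 0.97190229 * 0.57415602 = 22.5880


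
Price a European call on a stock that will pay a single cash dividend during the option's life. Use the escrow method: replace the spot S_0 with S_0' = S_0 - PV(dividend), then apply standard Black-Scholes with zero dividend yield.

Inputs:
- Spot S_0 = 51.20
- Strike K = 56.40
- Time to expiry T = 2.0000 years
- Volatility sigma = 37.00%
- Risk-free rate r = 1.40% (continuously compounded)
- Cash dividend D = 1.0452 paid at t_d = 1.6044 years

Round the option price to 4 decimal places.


Answer: Price = 8.6578

Derivation:
PV(D) = D * exp(-r * t_d) = 1.0452 * 0.97778878 = 1.02198484
S_0' = S_0 - PV(D) = 51.2000 - 1.02198484 = 50.17801516
d1 = (ln(S_0'/K) + (r + sigma^2/2)*T) / (sigma*sqrt(T)) = 0.09174773
d2 = d1 - sigma*sqrt(T) = -0.43151129
exp(-rT) = 0.97238837
N(d1) = 0.53655076; N(d2) = 0.33304832
C = S_0' * N(d1) - K * exp(-rT) * N(d2) = 50.17801516 * 0.53655076 - 56.4000 * 0.97238837 * 0.33304832 = 8.6578


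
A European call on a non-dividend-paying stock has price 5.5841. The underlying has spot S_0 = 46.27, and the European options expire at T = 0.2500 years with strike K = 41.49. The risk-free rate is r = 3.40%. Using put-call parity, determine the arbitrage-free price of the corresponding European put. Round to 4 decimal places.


Answer: Put price = 0.4529

Derivation:
Put-call parity: C - P = S_0 * exp(-qT) - K * exp(-rT).
S_0 * exp(-qT) = 46.2700 * 1.00000000 = 46.27000000
K * exp(-rT) = 41.4900 * 0.99153602 = 41.13882959
P = C - S*exp(-qT) + K*exp(-rT)
P = 5.5841 - 46.27000000 + 41.13882959 = 0.4529


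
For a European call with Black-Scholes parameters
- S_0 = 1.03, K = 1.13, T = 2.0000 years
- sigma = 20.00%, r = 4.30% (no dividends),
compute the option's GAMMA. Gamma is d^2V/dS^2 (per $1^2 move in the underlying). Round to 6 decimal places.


d1 = 0.1178788353; d2 = -0.1649638772
phi(d1) = 0.3961801515; exp(-qT) = 1.0000000000; exp(-rT) = 0.9175942312
Gamma = exp(-qT) * phi(d1) / (S * sigma * sqrt(T)) = 1.0000000000 * 0.3961801515 / (1.0300 * 0.2000 * 1.4142135624) = 1.359911

Answer: Gamma = 1.359911


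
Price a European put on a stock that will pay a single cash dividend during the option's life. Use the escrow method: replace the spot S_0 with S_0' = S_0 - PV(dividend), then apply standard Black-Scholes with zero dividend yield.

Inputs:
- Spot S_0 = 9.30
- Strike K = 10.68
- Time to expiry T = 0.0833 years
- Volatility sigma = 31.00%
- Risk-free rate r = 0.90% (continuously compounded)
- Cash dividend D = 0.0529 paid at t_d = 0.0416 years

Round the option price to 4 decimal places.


Answer: Price = 1.4454

Derivation:
PV(D) = D * exp(-r * t_d) = 0.0529 * 0.99962567 = 0.05288020
S_0' = S_0 - PV(D) = 9.3000 - 0.05288020 = 9.24711980
d1 = (ln(S_0'/K) + (r + sigma^2/2)*T) / (sigma*sqrt(T)) = -1.55701655
d2 = d1 - sigma*sqrt(T) = -1.64648794
exp(-rT) = 0.99925058
N(-d1) = 0.94026672; N(-d2) = 0.95016833
P = K * exp(-rT) * N(-d2) - S_0' * N(-d1) = 10.6800 * 0.99925058 * 0.95016833 - 9.24711980 * 0.94026672 = 1.4454


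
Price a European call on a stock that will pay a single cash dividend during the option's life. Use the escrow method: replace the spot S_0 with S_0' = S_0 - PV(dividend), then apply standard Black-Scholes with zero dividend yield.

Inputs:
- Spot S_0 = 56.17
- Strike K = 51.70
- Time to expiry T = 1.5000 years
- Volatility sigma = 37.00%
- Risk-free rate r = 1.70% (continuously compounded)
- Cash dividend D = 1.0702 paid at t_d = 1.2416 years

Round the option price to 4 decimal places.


Answer: Price = 12.0000

Derivation:
PV(D) = D * exp(-r * t_d) = 1.0702 * 0.97911400 = 1.04784780
S_0' = S_0 - PV(D) = 56.1700 - 1.04784780 = 55.12215220
d1 = (ln(S_0'/K) + (r + sigma^2/2)*T) / (sigma*sqrt(T)) = 0.42428890
d2 = d1 - sigma*sqrt(T) = -0.02886671
exp(-rT) = 0.97482238
N(d1) = 0.66432243; N(d2) = 0.48848545
C = S_0' * N(d1) - K * exp(-rT) * N(d2) = 55.12215220 * 0.66432243 - 51.7000 * 0.97482238 * 0.48848545 = 12.0000


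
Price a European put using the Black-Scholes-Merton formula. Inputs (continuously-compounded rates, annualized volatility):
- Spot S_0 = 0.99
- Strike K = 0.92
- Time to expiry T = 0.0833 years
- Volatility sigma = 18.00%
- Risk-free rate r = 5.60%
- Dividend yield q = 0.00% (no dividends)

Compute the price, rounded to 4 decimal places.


Answer: Price = 0.0014

Derivation:
d1 = (ln(S/K) + (r - q + 0.5*sigma^2) * T) / (sigma * sqrt(T)) = 1.52731099
d2 = d1 - sigma * sqrt(T) = 1.47535986
exp(-rT) = 0.99534606; exp(-qT) = 1.00000000
P = K * exp(-rT) * N(-d2) - S_0 * exp(-qT) * N(-d1)
N(-d1) = 0.06334185; N(-d2) = 0.07005791
P = 0.9200 * 0.99534606 * 0.07005791 - 0.9900 * 1.00000000 * 0.06334185 = 0.0014


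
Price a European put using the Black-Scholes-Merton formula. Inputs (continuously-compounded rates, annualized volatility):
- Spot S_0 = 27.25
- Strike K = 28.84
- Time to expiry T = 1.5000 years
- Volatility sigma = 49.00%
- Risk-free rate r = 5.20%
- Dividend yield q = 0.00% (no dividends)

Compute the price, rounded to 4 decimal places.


d1 = (ln(S/K) + (r - q + 0.5*sigma^2) * T) / (sigma * sqrt(T)) = 0.33553878
d2 = d1 - sigma * sqrt(T) = -0.26458620
exp(-rT) = 0.92496443; exp(-qT) = 1.00000000
P = K * exp(-rT) * N(-d2) - S_0 * exp(-qT) * N(-d1)
N(-d1) = 0.36860935; N(-d2) = 0.60433587
P = 28.8400 * 0.92496443 * 0.60433587 - 27.2500 * 1.00000000 * 0.36860935 = 6.0766

Answer: Price = 6.0766


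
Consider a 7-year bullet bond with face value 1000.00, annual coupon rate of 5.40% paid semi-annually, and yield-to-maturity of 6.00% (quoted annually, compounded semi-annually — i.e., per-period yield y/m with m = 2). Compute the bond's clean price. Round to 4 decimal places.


Answer: Price = 966.1118

Derivation:
Coupon per period c = face * coupon_rate / m = 27.000000
Periods per year m = 2; per-period yield y/m = 0.030000
Number of cashflows N = 14
Cashflows (t years, CF_t, discount factor 1/(1+y/m)^(m*t), PV):
  t = 0.5000: CF_t = 27.000000, DF = 0.970874, PV = 26.213592
  t = 1.0000: CF_t = 27.000000, DF = 0.942596, PV = 25.450090
  t = 1.5000: CF_t = 27.000000, DF = 0.915142, PV = 24.708825
  t = 2.0000: CF_t = 27.000000, DF = 0.888487, PV = 23.989150
  t = 2.5000: CF_t = 27.000000, DF = 0.862609, PV = 23.290437
  t = 3.0000: CF_t = 27.000000, DF = 0.837484, PV = 22.612075
  t = 3.5000: CF_t = 27.000000, DF = 0.813092, PV = 21.953471
  t = 4.0000: CF_t = 27.000000, DF = 0.789409, PV = 21.314049
  t = 4.5000: CF_t = 27.000000, DF = 0.766417, PV = 20.693252
  t = 5.0000: CF_t = 27.000000, DF = 0.744094, PV = 20.090536
  t = 5.5000: CF_t = 27.000000, DF = 0.722421, PV = 19.505374
  t = 6.0000: CF_t = 27.000000, DF = 0.701380, PV = 18.937257
  t = 6.5000: CF_t = 27.000000, DF = 0.680951, PV = 18.385686
  t = 7.0000: CF_t = 1027.000000, DF = 0.661118, PV = 678.967987
Price P = sum_t PV_t = 966.111781


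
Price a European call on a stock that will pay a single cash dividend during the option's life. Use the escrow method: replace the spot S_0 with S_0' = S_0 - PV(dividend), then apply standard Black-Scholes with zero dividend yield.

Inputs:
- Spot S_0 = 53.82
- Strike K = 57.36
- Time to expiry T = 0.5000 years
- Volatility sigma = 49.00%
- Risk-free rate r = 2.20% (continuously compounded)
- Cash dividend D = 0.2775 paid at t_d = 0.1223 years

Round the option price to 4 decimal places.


PV(D) = D * exp(-r * t_d) = 0.2775 * 0.99731302 = 0.27675436
S_0' = S_0 - PV(D) = 53.8200 - 0.27675436 = 53.54324564
d1 = (ln(S_0'/K) + (r + sigma^2/2)*T) / (sigma*sqrt(T)) = 0.00625562
d2 = d1 - sigma*sqrt(T) = -0.34022671
exp(-rT) = 0.98906028
N(d1) = 0.50249561; N(d2) = 0.36684290
C = S_0' * N(d1) - K * exp(-rT) * N(d2) = 53.54324564 * 0.50249561 - 57.3600 * 0.98906028 * 0.36684290 = 6.0933

Answer: Price = 6.0933


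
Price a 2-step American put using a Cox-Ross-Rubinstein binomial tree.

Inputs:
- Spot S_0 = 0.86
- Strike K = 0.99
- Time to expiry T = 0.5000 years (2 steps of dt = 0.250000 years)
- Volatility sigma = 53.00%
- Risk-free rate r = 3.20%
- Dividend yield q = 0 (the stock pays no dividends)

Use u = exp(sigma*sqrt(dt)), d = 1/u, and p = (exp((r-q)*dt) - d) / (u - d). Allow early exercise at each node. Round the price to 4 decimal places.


Answer: Price = V(0,0) = 0.2121

Derivation:
dt = T/N = 0.250000
u = exp(sigma*sqrt(dt)) = 1.303431; d = 1/u = 0.767206
p = (exp((r-q)*dt) - d) / (u - d) = 0.449114
Discount per step: exp(-r*dt) = 0.992032
Stock lattice S(k, i) with i counting down-moves:
  k=0: S(0,0) = 0.8600
  k=1: S(1,0) = 1.1210; S(1,1) = 0.6598
  k=2: S(2,0) = 1.4611; S(2,1) = 0.8600; S(2,2) = 0.5062
Terminal payoffs V(N, i) = max(K - S_T, 0):
  V(2,0) = 0.000000; V(2,1) = 0.130000; V(2,2) = 0.483800
Backward induction: V(k, i) = exp(-r*dt) * [p * V(k+1, i) + (1-p) * V(k+1, i+1)]; then take max(V_cont, immediate exercise) for American.
  V(1,0) = exp(-r*dt) * [p*0.000000 + (1-p)*0.130000] = 0.071045; exercise = 0.000000; V(1,0) = max -> 0.071045
  V(1,1) = exp(-r*dt) * [p*0.130000 + (1-p)*0.483800] = 0.322314; exercise = 0.330203; V(1,1) = max -> 0.330203
  V(0,0) = exp(-r*dt) * [p*0.071045 + (1-p)*0.330203] = 0.212108; exercise = 0.130000; V(0,0) = max -> 0.212108


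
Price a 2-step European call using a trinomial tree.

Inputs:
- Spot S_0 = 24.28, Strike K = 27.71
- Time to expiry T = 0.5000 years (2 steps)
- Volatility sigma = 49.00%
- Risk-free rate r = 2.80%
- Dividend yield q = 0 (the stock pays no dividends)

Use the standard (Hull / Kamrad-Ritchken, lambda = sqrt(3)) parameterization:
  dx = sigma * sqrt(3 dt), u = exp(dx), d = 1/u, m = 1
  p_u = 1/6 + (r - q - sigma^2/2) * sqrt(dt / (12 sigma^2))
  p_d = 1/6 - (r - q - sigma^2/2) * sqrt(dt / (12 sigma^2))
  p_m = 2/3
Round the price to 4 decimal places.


Answer: Price = V(0,0) = 2.2829

Derivation:
dt = T/N = 0.250000; dx = sigma*sqrt(3*dt) = 0.424352
u = exp(dx) = 1.528600; d = 1/u = 0.654193
p_u = 0.139552, p_m = 0.666667, p_d = 0.193782
Discount per step: exp(-r*dt) = 0.993024
Stock lattice S(k, j) with j the centered position index:
  k=0: S(0,+0) = 24.2800
  k=1: S(1,-1) = 15.8838; S(1,+0) = 24.2800; S(1,+1) = 37.1144
  k=2: S(2,-2) = 10.3911; S(2,-1) = 15.8838; S(2,+0) = 24.2800; S(2,+1) = 37.1144; S(2,+2) = 56.7331
Terminal payoffs V(N, j) = max(S_T - K, 0):
  V(2,-2) = 0.000000; V(2,-1) = 0.000000; V(2,+0) = 0.000000; V(2,+1) = 9.404414; V(2,+2) = 29.023103
Backward induction: V(k, j) = exp(-r*dt) * [p_u * V(k+1, j+1) + p_m * V(k+1, j) + p_d * V(k+1, j-1)]
  V(1,-1) = exp(-r*dt) * [p_u*0.000000 + p_m*0.000000 + p_d*0.000000] = 0.000000
  V(1,+0) = exp(-r*dt) * [p_u*9.404414 + p_m*0.000000 + p_d*0.000000] = 1.303248
  V(1,+1) = exp(-r*dt) * [p_u*29.023103 + p_m*9.404414 + p_d*0.000000] = 10.247850
  V(0,+0) = exp(-r*dt) * [p_u*10.247850 + p_m*1.303248 + p_d*0.000000] = 2.282902


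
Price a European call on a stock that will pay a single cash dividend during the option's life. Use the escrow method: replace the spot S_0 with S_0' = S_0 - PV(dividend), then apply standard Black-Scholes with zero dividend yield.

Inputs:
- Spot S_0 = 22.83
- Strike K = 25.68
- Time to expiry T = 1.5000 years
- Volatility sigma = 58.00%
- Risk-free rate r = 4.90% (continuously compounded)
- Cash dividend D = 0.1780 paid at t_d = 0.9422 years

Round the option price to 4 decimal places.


Answer: Price = 5.8719

Derivation:
PV(D) = D * exp(-r * t_d) = 0.1780 * 0.95488172 = 0.16996895
S_0' = S_0 - PV(D) = 22.8300 - 0.16996895 = 22.66003105
d1 = (ln(S_0'/K) + (r + sigma^2/2)*T) / (sigma*sqrt(T)) = 0.28252210
d2 = d1 - sigma*sqrt(T) = -0.42782992
exp(-rT) = 0.92913615
N(d1) = 0.61122840; N(d2) = 0.33438747
C = S_0' * N(d1) - K * exp(-rT) * N(d2) = 22.66003105 * 0.61122840 - 25.6800 * 0.92913615 * 0.33438747 = 5.8719


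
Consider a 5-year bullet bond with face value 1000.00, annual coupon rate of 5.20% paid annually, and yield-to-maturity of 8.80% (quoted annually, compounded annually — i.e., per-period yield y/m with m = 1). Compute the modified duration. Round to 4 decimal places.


Coupon per period c = face * coupon_rate / m = 52.000000
Periods per year m = 1; per-period yield y/m = 0.088000
Number of cashflows N = 5
Cashflows (t years, CF_t, discount factor 1/(1+y/m)^(m*t), PV):
  t = 1.0000: CF_t = 52.000000, DF = 0.919118, PV = 47.794118
  t = 2.0000: CF_t = 52.000000, DF = 0.844777, PV = 43.928417
  t = 3.0000: CF_t = 52.000000, DF = 0.776450, PV = 40.375383
  t = 4.0000: CF_t = 52.000000, DF = 0.713649, PV = 37.109727
  t = 5.0000: CF_t = 1052.000000, DF = 0.655927, PV = 690.035228
Price P = sum_t PV_t = 859.242873
First compute Macaulay numerator sum_t t * PV_t:
  t * PV_t at t = 1.0000: 47.794118
  t * PV_t at t = 2.0000: 87.856834
  t * PV_t at t = 3.0000: 121.126150
  t * PV_t at t = 4.0000: 148.438909
  t * PV_t at t = 5.0000: 3450.176139
Macaulay duration D = 3855.392149 / 859.242873 = 4.486964
Modified duration = D / (1 + y/m) = 4.486964 / (1 + 0.088000) = 4.124048

Answer: Modified duration = 4.1240


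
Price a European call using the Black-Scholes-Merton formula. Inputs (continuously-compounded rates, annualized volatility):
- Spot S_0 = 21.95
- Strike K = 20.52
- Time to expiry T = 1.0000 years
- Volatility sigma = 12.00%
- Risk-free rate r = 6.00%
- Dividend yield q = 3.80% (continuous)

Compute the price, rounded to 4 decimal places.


Answer: Price = 2.1272

Derivation:
d1 = (ln(S/K) + (r - q + 0.5*sigma^2) * T) / (sigma * sqrt(T)) = 0.80472599
d2 = d1 - sigma * sqrt(T) = 0.68472599
exp(-rT) = 0.94176453; exp(-qT) = 0.96271294
C = S_0 * exp(-qT) * N(d1) - K * exp(-rT) * N(d2)
N(d1) = 0.78951109; N(d2) = 0.75324158
C = 21.9500 * 0.96271294 * 0.78951109 - 20.5200 * 0.94176453 * 0.75324158 = 2.1272


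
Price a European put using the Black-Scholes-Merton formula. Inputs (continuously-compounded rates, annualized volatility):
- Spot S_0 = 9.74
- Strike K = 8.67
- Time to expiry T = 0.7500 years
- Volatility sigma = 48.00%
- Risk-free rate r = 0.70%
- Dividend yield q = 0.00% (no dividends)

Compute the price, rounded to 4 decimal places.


Answer: Price = 1.0174

Derivation:
d1 = (ln(S/K) + (r - q + 0.5*sigma^2) * T) / (sigma * sqrt(T)) = 0.50042394
d2 = d1 - sigma * sqrt(T) = 0.08473175
exp(-rT) = 0.99476376; exp(-qT) = 1.00000000
P = K * exp(-rT) * N(-d2) - S_0 * exp(-qT) * N(-d1)
N(-d1) = 0.30838830; N(-d2) = 0.46623733
P = 8.6700 * 0.99476376 * 0.46623733 - 9.7400 * 1.00000000 * 0.30838830 = 1.0174


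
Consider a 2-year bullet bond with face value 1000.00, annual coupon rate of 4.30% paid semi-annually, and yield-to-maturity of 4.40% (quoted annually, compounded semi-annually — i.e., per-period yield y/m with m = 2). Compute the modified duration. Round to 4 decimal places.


Coupon per period c = face * coupon_rate / m = 21.500000
Periods per year m = 2; per-period yield y/m = 0.022000
Number of cashflows N = 4
Cashflows (t years, CF_t, discount factor 1/(1+y/m)^(m*t), PV):
  t = 0.5000: CF_t = 21.500000, DF = 0.978474, PV = 21.037182
  t = 1.0000: CF_t = 21.500000, DF = 0.957411, PV = 20.584327
  t = 1.5000: CF_t = 21.500000, DF = 0.936801, PV = 20.141220
  t = 2.0000: CF_t = 1021.500000, DF = 0.916635, PV = 936.342611
Price P = sum_t PV_t = 998.105340
First compute Macaulay numerator sum_t t * PV_t:
  t * PV_t at t = 0.5000: 10.518591
  t * PV_t at t = 1.0000: 20.584327
  t * PV_t at t = 1.5000: 30.211830
  t * PV_t at t = 2.0000: 1872.685222
Macaulay duration D = 1933.999970 / 998.105340 = 1.937671
Modified duration = D / (1 + y/m) = 1.937671 / (1 + 0.022000) = 1.895960

Answer: Modified duration = 1.8960


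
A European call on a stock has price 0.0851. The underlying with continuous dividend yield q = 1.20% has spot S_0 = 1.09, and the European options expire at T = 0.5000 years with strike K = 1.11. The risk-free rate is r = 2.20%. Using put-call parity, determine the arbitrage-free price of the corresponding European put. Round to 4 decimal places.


Answer: Put price = 0.0995

Derivation:
Put-call parity: C - P = S_0 * exp(-qT) - K * exp(-rT).
S_0 * exp(-qT) = 1.0900 * 0.99401796 = 1.08347958
K * exp(-rT) = 1.1100 * 0.98906028 = 1.09785691
P = C - S*exp(-qT) + K*exp(-rT)
P = 0.0851 - 1.08347958 + 1.09785691 = 0.0995


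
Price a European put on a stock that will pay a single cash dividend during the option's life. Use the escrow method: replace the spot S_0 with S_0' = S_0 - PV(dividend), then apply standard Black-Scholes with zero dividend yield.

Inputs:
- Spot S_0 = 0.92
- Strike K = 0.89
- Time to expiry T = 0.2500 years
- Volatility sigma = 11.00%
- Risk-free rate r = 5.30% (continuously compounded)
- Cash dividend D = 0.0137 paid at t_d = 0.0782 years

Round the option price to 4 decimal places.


Answer: Price = 0.0087

Derivation:
PV(D) = D * exp(-r * t_d) = 0.0137 * 0.99586398 = 0.01364334
S_0' = S_0 - PV(D) = 0.9200 - 0.01364334 = 0.90635666
d1 = (ln(S_0'/K) + (r + sigma^2/2)*T) / (sigma*sqrt(T)) = 0.59952608
d2 = d1 - sigma*sqrt(T) = 0.54452608
exp(-rT) = 0.98683739
N(-d1) = 0.27441106; N(-d2) = 0.29303975
P = K * exp(-rT) * N(-d2) - S_0' * N(-d1) = 0.8900 * 0.98683739 * 0.29303975 - 0.90635666 * 0.27441106 = 0.0087


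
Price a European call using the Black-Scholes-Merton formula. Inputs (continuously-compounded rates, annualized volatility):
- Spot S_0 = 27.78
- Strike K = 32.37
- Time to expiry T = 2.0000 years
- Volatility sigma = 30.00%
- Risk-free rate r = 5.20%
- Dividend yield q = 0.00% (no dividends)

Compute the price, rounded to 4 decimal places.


d1 = (ln(S/K) + (r - q + 0.5*sigma^2) * T) / (sigma * sqrt(T)) = 0.09683655
d2 = d1 - sigma * sqrt(T) = -0.32742752
exp(-rT) = 0.90122530; exp(-qT) = 1.00000000
C = S_0 * exp(-qT) * N(d1) - K * exp(-rT) * N(d2)
N(d1) = 0.53857190; N(d2) = 0.37167228
C = 27.7800 * 1.00000000 * 0.53857190 - 32.3700 * 0.90122530 * 0.37167228 = 4.1189

Answer: Price = 4.1189


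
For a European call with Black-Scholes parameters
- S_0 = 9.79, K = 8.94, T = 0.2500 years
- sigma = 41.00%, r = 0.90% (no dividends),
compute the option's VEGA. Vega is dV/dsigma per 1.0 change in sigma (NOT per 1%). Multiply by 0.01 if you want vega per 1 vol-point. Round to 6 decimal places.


Answer: Vega = 1.672658

Derivation:
d1 = 0.5565286213; d2 = 0.3515286213
phi(d1) = 0.3417073581; exp(-qT) = 1.0000000000; exp(-rT) = 0.9977525294
Vega = S * exp(-qT) * phi(d1) * sqrt(T) = 9.7900 * 1.0000000000 * 0.3417073581 * 0.5000000000 = 1.672658


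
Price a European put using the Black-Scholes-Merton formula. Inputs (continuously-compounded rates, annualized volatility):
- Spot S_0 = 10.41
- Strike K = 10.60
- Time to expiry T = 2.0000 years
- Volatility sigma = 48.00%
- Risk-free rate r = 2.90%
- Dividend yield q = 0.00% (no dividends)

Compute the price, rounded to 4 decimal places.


Answer: Price = 2.5127

Derivation:
d1 = (ln(S/K) + (r - q + 0.5*sigma^2) * T) / (sigma * sqrt(T)) = 0.39820848
d2 = d1 - sigma * sqrt(T) = -0.28061403
exp(-rT) = 0.94364995; exp(-qT) = 1.00000000
P = K * exp(-rT) * N(-d2) - S_0 * exp(-qT) * N(-d1)
N(-d1) = 0.34523826; N(-d2) = 0.61049677
P = 10.6000 * 0.94364995 * 0.61049677 - 10.4100 * 1.00000000 * 0.34523826 = 2.5127


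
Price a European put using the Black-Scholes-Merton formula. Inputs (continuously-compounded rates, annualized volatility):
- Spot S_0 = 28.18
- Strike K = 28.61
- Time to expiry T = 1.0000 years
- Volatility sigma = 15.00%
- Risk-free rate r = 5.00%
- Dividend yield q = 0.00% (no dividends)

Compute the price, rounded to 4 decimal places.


Answer: Price = 1.2176

Derivation:
d1 = (ln(S/K) + (r - q + 0.5*sigma^2) * T) / (sigma * sqrt(T)) = 0.30737466
d2 = d1 - sigma * sqrt(T) = 0.15737466
exp(-rT) = 0.95122942; exp(-qT) = 1.00000000
P = K * exp(-rT) * N(-d2) - S_0 * exp(-qT) * N(-d1)
N(-d1) = 0.37927911; N(-d2) = 0.43747479
P = 28.6100 * 0.95122942 * 0.43747479 - 28.1800 * 1.00000000 * 0.37927911 = 1.2176


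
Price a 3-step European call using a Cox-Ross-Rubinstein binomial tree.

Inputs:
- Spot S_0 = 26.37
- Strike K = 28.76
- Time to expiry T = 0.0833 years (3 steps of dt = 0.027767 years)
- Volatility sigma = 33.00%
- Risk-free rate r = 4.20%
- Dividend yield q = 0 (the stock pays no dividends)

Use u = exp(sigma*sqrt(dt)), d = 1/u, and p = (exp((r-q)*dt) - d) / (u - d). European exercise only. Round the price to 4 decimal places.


Answer: Price = V(0,0) = 0.2860

Derivation:
dt = T/N = 0.027767
u = exp(sigma*sqrt(dt)) = 1.056529; d = 1/u = 0.946496
p = (exp((r-q)*dt) - d) / (u - d) = 0.496861
Discount per step: exp(-r*dt) = 0.998834
Stock lattice S(k, i) with i counting down-moves:
  k=0: S(0,0) = 26.3700
  k=1: S(1,0) = 27.8607; S(1,1) = 24.9591
  k=2: S(2,0) = 29.4356; S(2,1) = 26.3700; S(2,2) = 23.6237
  k=3: S(3,0) = 31.0996; S(3,1) = 27.8607; S(3,2) = 24.9591; S(3,3) = 22.3597
Terminal payoffs V(N, i) = max(S_T - K, 0):
  V(3,0) = 2.339570; V(3,1) = 0.000000; V(3,2) = 0.000000; V(3,3) = 0.000000
Backward induction: V(k, i) = exp(-r*dt) * [p * V(k+1, i) + (1-p) * V(k+1, i+1)].
  V(2,0) = exp(-r*dt) * [p*2.339570 + (1-p)*0.000000] = 1.161086
  V(2,1) = exp(-r*dt) * [p*0.000000 + (1-p)*0.000000] = 0.000000
  V(2,2) = exp(-r*dt) * [p*0.000000 + (1-p)*0.000000] = 0.000000
  V(1,0) = exp(-r*dt) * [p*1.161086 + (1-p)*0.000000] = 0.576226
  V(1,1) = exp(-r*dt) * [p*0.000000 + (1-p)*0.000000] = 0.000000
  V(0,0) = exp(-r*dt) * [p*0.576226 + (1-p)*0.000000] = 0.285971


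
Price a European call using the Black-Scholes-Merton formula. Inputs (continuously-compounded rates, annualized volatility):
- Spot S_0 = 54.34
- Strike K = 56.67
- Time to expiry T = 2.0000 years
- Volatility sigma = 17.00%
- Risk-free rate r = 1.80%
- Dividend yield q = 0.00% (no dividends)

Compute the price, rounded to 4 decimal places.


Answer: Price = 5.0535

Derivation:
d1 = (ln(S/K) + (r - q + 0.5*sigma^2) * T) / (sigma * sqrt(T)) = 0.09531647
d2 = d1 - sigma * sqrt(T) = -0.14509983
exp(-rT) = 0.96464029; exp(-qT) = 1.00000000
C = S_0 * exp(-qT) * N(d1) - K * exp(-rT) * N(d2)
N(d1) = 0.53796827; N(d2) = 0.44231602
C = 54.3400 * 1.00000000 * 0.53796827 - 56.6700 * 0.96464029 * 0.44231602 = 5.0535


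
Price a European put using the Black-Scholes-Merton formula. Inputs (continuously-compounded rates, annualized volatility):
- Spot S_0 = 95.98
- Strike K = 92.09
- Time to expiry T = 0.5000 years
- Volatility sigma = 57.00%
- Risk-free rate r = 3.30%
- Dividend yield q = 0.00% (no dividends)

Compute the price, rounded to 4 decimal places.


d1 = (ln(S/K) + (r - q + 0.5*sigma^2) * T) / (sigma * sqrt(T)) = 0.34511395
d2 = d1 - sigma * sqrt(T) = -0.05793691
exp(-rT) = 0.98363538; exp(-qT) = 1.00000000
P = K * exp(-rT) * N(-d2) - S_0 * exp(-qT) * N(-d1)
N(-d1) = 0.36500435; N(-d2) = 0.52310056
P = 92.0900 * 0.98363538 * 0.52310056 - 95.9800 * 1.00000000 * 0.36500435 = 12.3509

Answer: Price = 12.3509


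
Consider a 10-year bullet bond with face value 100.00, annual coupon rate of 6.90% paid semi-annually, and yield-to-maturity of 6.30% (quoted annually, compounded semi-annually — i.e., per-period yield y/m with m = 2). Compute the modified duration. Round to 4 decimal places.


Answer: Modified duration = 7.2209

Derivation:
Coupon per period c = face * coupon_rate / m = 3.450000
Periods per year m = 2; per-period yield y/m = 0.031500
Number of cashflows N = 20
Cashflows (t years, CF_t, discount factor 1/(1+y/m)^(m*t), PV):
  t = 0.5000: CF_t = 3.450000, DF = 0.969462, PV = 3.344644
  t = 1.0000: CF_t = 3.450000, DF = 0.939856, PV = 3.242505
  t = 1.5000: CF_t = 3.450000, DF = 0.911155, PV = 3.143485
  t = 2.0000: CF_t = 3.450000, DF = 0.883330, PV = 3.047489
  t = 2.5000: CF_t = 3.450000, DF = 0.856355, PV = 2.954425
  t = 3.0000: CF_t = 3.450000, DF = 0.830204, PV = 2.864202
  t = 3.5000: CF_t = 3.450000, DF = 0.804851, PV = 2.776735
  t = 4.0000: CF_t = 3.450000, DF = 0.780272, PV = 2.691939
  t = 4.5000: CF_t = 3.450000, DF = 0.756444, PV = 2.609733
  t = 5.0000: CF_t = 3.450000, DF = 0.733344, PV = 2.530036
  t = 5.5000: CF_t = 3.450000, DF = 0.710949, PV = 2.452774
  t = 6.0000: CF_t = 3.450000, DF = 0.689238, PV = 2.377871
  t = 6.5000: CF_t = 3.450000, DF = 0.668190, PV = 2.305256
  t = 7.0000: CF_t = 3.450000, DF = 0.647785, PV = 2.234858
  t = 7.5000: CF_t = 3.450000, DF = 0.628003, PV = 2.166609
  t = 8.0000: CF_t = 3.450000, DF = 0.608825, PV = 2.100445
  t = 8.5000: CF_t = 3.450000, DF = 0.590232, PV = 2.036302
  t = 9.0000: CF_t = 3.450000, DF = 0.572208, PV = 1.974117
  t = 9.5000: CF_t = 3.450000, DF = 0.554734, PV = 1.913831
  t = 10.0000: CF_t = 103.450000, DF = 0.537793, PV = 55.634713
Price P = sum_t PV_t = 104.401969
First compute Macaulay numerator sum_t t * PV_t:
  t * PV_t at t = 0.5000: 1.672322
  t * PV_t at t = 1.0000: 3.242505
  t * PV_t at t = 1.5000: 4.715228
  t * PV_t at t = 2.0000: 6.094978
  t * PV_t at t = 2.5000: 7.386062
  t * PV_t at t = 3.0000: 8.592607
  t * PV_t at t = 3.5000: 9.718573
  t * PV_t at t = 4.0000: 10.767757
  t * PV_t at t = 4.5000: 11.743797
  t * PV_t at t = 5.0000: 12.650182
  t * PV_t at t = 5.5000: 13.490257
  t * PV_t at t = 6.0000: 14.267227
  t * PV_t at t = 6.5000: 14.984161
  t * PV_t at t = 7.0000: 15.644003
  t * PV_t at t = 7.5000: 16.249570
  t * PV_t at t = 8.0000: 16.803562
  t * PV_t at t = 8.5000: 17.308565
  t * PV_t at t = 9.0000: 17.767054
  t * PV_t at t = 9.5000: 18.181399
  t * PV_t at t = 10.0000: 556.347126
Macaulay duration D = 777.626934 / 104.401969 = 7.448393
Modified duration = D / (1 + y/m) = 7.448393 / (1 + 0.031500) = 7.220934


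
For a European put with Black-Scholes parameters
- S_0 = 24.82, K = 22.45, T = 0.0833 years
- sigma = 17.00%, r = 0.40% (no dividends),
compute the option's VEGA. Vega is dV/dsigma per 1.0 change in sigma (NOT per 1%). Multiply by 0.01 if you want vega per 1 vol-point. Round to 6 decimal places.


d1 = 2.0767581780; d2 = 2.0276932211
phi(d1) = 0.0461711194; exp(-qT) = 1.0000000000; exp(-rT) = 0.9996668555
Vega = S * exp(-qT) * phi(d1) * sqrt(T) = 24.8200 * 1.0000000000 * 0.0461711194 * 0.2886173938 = 0.330746

Answer: Vega = 0.330746


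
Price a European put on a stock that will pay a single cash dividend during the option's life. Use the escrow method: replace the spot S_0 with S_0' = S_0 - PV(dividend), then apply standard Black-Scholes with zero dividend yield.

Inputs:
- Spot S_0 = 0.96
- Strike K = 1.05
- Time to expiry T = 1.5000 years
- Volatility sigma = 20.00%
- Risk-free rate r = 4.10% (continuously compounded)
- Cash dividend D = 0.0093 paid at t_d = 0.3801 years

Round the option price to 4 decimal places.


PV(D) = D * exp(-r * t_d) = 0.0093 * 0.98453670 = 0.00915619
S_0' = S_0 - PV(D) = 0.9600 - 0.00915619 = 0.95084381
d1 = (ln(S_0'/K) + (r + sigma^2/2)*T) / (sigma*sqrt(T)) = -0.03141729
d2 = d1 - sigma*sqrt(T) = -0.27636627
exp(-rT) = 0.94035295
N(-d1) = 0.51253162; N(-d2) = 0.60886662
P = K * exp(-rT) * N(-d2) - S_0' * N(-d1) = 1.0500 * 0.94035295 * 0.60886662 - 0.95084381 * 0.51253162 = 0.1138

Answer: Price = 0.1138


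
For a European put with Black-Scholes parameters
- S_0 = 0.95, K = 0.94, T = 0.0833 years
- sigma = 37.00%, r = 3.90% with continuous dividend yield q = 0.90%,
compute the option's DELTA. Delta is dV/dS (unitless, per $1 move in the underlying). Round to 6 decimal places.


d1 = 0.1758897788; d2 = 0.0691013431
phi(d1) = 0.3928186829; exp(-qT) = 0.9992505810; exp(-rT) = 0.9967565713
N(-d1) = 0.4301902678
Delta = -exp(-qT) * N(-d1) = -0.9992505810 * 0.4301902678 = -0.429868

Answer: Delta = -0.429868


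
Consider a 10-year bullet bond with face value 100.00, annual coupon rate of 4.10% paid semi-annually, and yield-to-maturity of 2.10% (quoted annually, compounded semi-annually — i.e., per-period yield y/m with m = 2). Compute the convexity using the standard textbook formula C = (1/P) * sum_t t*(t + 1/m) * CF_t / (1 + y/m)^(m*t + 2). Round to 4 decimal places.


Coupon per period c = face * coupon_rate / m = 2.050000
Periods per year m = 2; per-period yield y/m = 0.010500
Number of cashflows N = 20
Cashflows (t years, CF_t, discount factor 1/(1+y/m)^(m*t), PV):
  t = 0.5000: CF_t = 2.050000, DF = 0.989609, PV = 2.028699
  t = 1.0000: CF_t = 2.050000, DF = 0.979326, PV = 2.007619
  t = 1.5000: CF_t = 2.050000, DF = 0.969150, PV = 1.986758
  t = 2.0000: CF_t = 2.050000, DF = 0.959080, PV = 1.966114
  t = 2.5000: CF_t = 2.050000, DF = 0.949114, PV = 1.945684
  t = 3.0000: CF_t = 2.050000, DF = 0.939252, PV = 1.925466
  t = 3.5000: CF_t = 2.050000, DF = 0.929492, PV = 1.905459
  t = 4.0000: CF_t = 2.050000, DF = 0.919834, PV = 1.885660
  t = 4.5000: CF_t = 2.050000, DF = 0.910276, PV = 1.866066
  t = 5.0000: CF_t = 2.050000, DF = 0.900818, PV = 1.846676
  t = 5.5000: CF_t = 2.050000, DF = 0.891457, PV = 1.827487
  t = 6.0000: CF_t = 2.050000, DF = 0.882194, PV = 1.808498
  t = 6.5000: CF_t = 2.050000, DF = 0.873027, PV = 1.789706
  t = 7.0000: CF_t = 2.050000, DF = 0.863956, PV = 1.771109
  t = 7.5000: CF_t = 2.050000, DF = 0.854979, PV = 1.752706
  t = 8.0000: CF_t = 2.050000, DF = 0.846095, PV = 1.734494
  t = 8.5000: CF_t = 2.050000, DF = 0.837303, PV = 1.716471
  t = 9.0000: CF_t = 2.050000, DF = 0.828603, PV = 1.698635
  t = 9.5000: CF_t = 2.050000, DF = 0.819993, PV = 1.680985
  t = 10.0000: CF_t = 102.050000, DF = 0.811472, PV = 82.810737
Price P = sum_t PV_t = 117.955029
Convexity numerator sum_t t*(t + 1/m) * CF_t / (1+y/m)^(m*t + 2):
  t = 0.5000: term = 0.993379
  t = 1.0000: term = 2.949170
  t = 1.5000: term = 5.837052
  t = 2.0000: term = 9.627332
  t = 2.5000: term = 14.290943
  t = 3.0000: term = 19.799427
  t = 3.5000: term = 26.124924
  t = 4.0000: term = 33.240166
  t = 4.5000: term = 41.118464
  t = 5.0000: term = 49.733697
  t = 5.5000: term = 59.060303
  t = 6.0000: term = 69.073270
  t = 6.5000: term = 79.748127
  t = 7.0000: term = 91.060929
  t = 7.5000: term = 102.988257
  t = 8.0000: term = 115.507199
  t = 8.5000: term = 128.595348
  t = 9.0000: term = 142.230789
  t = 9.5000: term = 156.392093
  t = 10.0000: term = 8515.365926
Convexity = (1/P) * sum = 9663.736794 / 117.955029 = 81.927298

Answer: Convexity = 81.9273


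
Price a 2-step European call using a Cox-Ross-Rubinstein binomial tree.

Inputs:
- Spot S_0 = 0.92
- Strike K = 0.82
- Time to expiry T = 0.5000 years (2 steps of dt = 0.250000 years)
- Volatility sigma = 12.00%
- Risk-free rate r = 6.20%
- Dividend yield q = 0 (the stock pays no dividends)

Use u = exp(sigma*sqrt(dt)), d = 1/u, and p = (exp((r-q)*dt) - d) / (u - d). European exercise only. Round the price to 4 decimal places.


dt = T/N = 0.250000
u = exp(sigma*sqrt(dt)) = 1.061837; d = 1/u = 0.941765
p = (exp((r-q)*dt) - d) / (u - d) = 0.615099
Discount per step: exp(-r*dt) = 0.984620
Stock lattice S(k, i) with i counting down-moves:
  k=0: S(0,0) = 0.9200
  k=1: S(1,0) = 0.9769; S(1,1) = 0.8664
  k=2: S(2,0) = 1.0373; S(2,1) = 0.9200; S(2,2) = 0.8160
Terminal payoffs V(N, i) = max(S_T - K, 0):
  V(2,0) = 0.217297; V(2,1) = 0.100000; V(2,2) = 0.000000
Backward induction: V(k, i) = exp(-r*dt) * [p * V(k+1, i) + (1-p) * V(k+1, i+1)].
  V(1,0) = exp(-r*dt) * [p*0.217297 + (1-p)*0.100000] = 0.169502
  V(1,1) = exp(-r*dt) * [p*0.100000 + (1-p)*0.000000] = 0.060564
  V(0,0) = exp(-r*dt) * [p*0.169502 + (1-p)*0.060564] = 0.125609

Answer: Price = V(0,0) = 0.1256


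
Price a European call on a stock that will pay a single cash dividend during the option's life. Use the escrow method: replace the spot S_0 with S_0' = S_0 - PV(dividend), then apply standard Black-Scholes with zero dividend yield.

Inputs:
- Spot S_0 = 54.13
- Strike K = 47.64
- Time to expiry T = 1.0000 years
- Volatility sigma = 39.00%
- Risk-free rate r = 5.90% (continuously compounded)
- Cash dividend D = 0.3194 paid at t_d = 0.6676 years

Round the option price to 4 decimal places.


PV(D) = D * exp(-r * t_d) = 0.3194 * 0.96137724 = 0.30706389
S_0' = S_0 - PV(D) = 54.1300 - 0.30706389 = 53.82293611
d1 = (ln(S_0'/K) + (r + sigma^2/2)*T) / (sigma*sqrt(T)) = 0.65917168
d2 = d1 - sigma*sqrt(T) = 0.26917168
exp(-rT) = 0.94270677
N(d1) = 0.74510723; N(d2) = 0.60610121
C = S_0' * N(d1) - K * exp(-rT) * N(d2) = 53.82293611 * 0.74510723 - 47.6400 * 0.94270677 * 0.60610121 = 12.8835

Answer: Price = 12.8835


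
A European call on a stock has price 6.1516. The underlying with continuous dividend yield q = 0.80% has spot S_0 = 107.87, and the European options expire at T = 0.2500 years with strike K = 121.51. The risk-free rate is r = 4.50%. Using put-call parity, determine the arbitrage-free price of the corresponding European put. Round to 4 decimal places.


Answer: Put price = 18.6478

Derivation:
Put-call parity: C - P = S_0 * exp(-qT) - K * exp(-rT).
S_0 * exp(-qT) = 107.8700 * 0.99800200 = 107.65447560
K * exp(-rT) = 121.5100 * 0.98881304 = 120.15067305
P = C - S*exp(-qT) + K*exp(-rT)
P = 6.1516 - 107.65447560 + 120.15067305 = 18.6478


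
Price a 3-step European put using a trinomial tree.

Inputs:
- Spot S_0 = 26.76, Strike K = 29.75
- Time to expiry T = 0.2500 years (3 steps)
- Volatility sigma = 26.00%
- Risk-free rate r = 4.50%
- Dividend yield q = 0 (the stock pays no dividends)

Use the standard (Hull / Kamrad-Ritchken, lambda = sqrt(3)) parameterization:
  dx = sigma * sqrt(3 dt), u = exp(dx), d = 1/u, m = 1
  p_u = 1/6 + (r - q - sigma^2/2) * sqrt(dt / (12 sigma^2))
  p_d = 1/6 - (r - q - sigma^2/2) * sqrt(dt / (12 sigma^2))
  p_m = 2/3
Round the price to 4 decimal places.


Answer: Price = V(0,0) = 3.1619

Derivation:
dt = T/N = 0.083333; dx = sigma*sqrt(3*dt) = 0.130000
u = exp(dx) = 1.138828; d = 1/u = 0.878095
p_u = 0.170256, p_m = 0.666667, p_d = 0.163077
Discount per step: exp(-r*dt) = 0.996257
Stock lattice S(k, j) with j the centered position index:
  k=0: S(0,+0) = 26.7600
  k=1: S(1,-1) = 23.4978; S(1,+0) = 26.7600; S(1,+1) = 30.4750
  k=2: S(2,-2) = 20.6333; S(2,-1) = 23.4978; S(2,+0) = 26.7600; S(2,+1) = 30.4750; S(2,+2) = 34.7058
  k=3: S(3,-3) = 18.1180; S(3,-2) = 20.6333; S(3,-1) = 23.4978; S(3,+0) = 26.7600; S(3,+1) = 30.4750; S(3,+2) = 34.7058; S(3,+3) = 39.5240
Terminal payoffs V(N, j) = max(K - S_T, 0):
  V(3,-3) = 11.631958; V(3,-2) = 9.116660; V(3,-1) = 6.252166; V(3,+0) = 2.990000; V(3,+1) = 0.000000; V(3,+2) = 0.000000; V(3,+3) = 0.000000
Backward induction: V(k, j) = exp(-r*dt) * [p_u * V(k+1, j+1) + p_m * V(k+1, j) + p_d * V(k+1, j-1)]
  V(2,-2) = exp(-r*dt) * [p_u*6.252166 + p_m*9.116660 + p_d*11.631958] = 9.005315
  V(2,-1) = exp(-r*dt) * [p_u*2.990000 + p_m*6.252166 + p_d*9.116660] = 6.140823
  V(2,+0) = exp(-r*dt) * [p_u*0.000000 + p_m*2.990000 + p_d*6.252166] = 3.001640
  V(2,+1) = exp(-r*dt) * [p_u*0.000000 + p_m*0.000000 + p_d*2.990000] = 0.485775
  V(2,+2) = exp(-r*dt) * [p_u*0.000000 + p_m*0.000000 + p_d*0.000000] = 0.000000
  V(1,-1) = exp(-r*dt) * [p_u*3.001640 + p_m*6.140823 + p_d*9.005315] = 6.050757
  V(1,+0) = exp(-r*dt) * [p_u*0.485775 + p_m*3.001640 + p_d*6.140823] = 3.073678
  V(1,+1) = exp(-r*dt) * [p_u*0.000000 + p_m*0.485775 + p_d*3.001640] = 0.810304
  V(0,+0) = exp(-r*dt) * [p_u*0.810304 + p_m*3.073678 + p_d*6.050757] = 3.161938


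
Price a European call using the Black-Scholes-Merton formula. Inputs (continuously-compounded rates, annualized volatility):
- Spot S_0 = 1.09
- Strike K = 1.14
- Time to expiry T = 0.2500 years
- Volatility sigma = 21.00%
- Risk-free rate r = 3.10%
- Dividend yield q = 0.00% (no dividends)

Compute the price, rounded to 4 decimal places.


d1 = (ln(S/K) + (r - q + 0.5*sigma^2) * T) / (sigma * sqrt(T)) = -0.30083873
d2 = d1 - sigma * sqrt(T) = -0.40583873
exp(-rT) = 0.99227995; exp(-qT) = 1.00000000
C = S_0 * exp(-qT) * N(d1) - K * exp(-rT) * N(d2)
N(d1) = 0.38176874; N(d2) = 0.34243055
C = 1.0900 * 1.00000000 * 0.38176874 - 1.1400 * 0.99227995 * 0.34243055 = 0.0288

Answer: Price = 0.0288
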